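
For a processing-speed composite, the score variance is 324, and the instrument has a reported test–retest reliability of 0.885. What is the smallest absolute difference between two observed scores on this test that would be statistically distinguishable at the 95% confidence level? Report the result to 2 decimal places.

SD = √324 ≈ 18.0000
The standard error of measurement is 18.0000*√(1 − 0.8850) ≈ 18.0000*0.3391 ≈ 6.1041.
SE_diff = √2 * SEM ≈ 8.6325
Minimum reliable difference = 1.96 * SE_diff ≈ 1.96 * 8.6325 ≈ 16.9197

16.92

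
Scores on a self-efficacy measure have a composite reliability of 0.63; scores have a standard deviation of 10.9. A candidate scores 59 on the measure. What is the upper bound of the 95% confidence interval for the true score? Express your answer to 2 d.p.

SEM = 10.9000·√(1 − 0.6300) ≃ 6.6302
Margin = 1.96 · 6.6302 ≃ 12.9952
Upper limit = 59 + 12.9952 ≃ 71.9952

72.00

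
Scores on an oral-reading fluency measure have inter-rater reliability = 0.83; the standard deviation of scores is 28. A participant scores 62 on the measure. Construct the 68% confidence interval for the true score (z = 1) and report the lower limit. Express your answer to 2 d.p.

SEM = 28.000 × √(1 − 0.830) = 28.000 × √0.170 ≈ 28.000 × 0.412 ≈ 11.545
Half-width = 1×11.545 ≈ 11.545
Lower limit = 62 − 11.545 ≈ 50.455

50.46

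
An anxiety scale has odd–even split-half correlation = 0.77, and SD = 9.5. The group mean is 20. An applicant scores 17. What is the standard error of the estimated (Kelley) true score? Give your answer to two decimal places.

r_full = 2·0.77 / (1 + 0.77) ≈ 0.8701
SE_est = SD · √(r(1 − r)) = 9.5000 · √0.1131 ≈ 9.5000 · 0.3362 ≈ 3.1943

3.19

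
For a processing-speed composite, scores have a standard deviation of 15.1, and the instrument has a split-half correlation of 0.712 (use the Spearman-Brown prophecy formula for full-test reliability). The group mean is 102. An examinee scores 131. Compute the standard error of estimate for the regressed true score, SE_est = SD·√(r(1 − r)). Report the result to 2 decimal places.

5.65

Full-length reliability (Spearman-Brown) = 2(0.712)/(1+0.712) ≈ 0.832
SE_est = 15.100·√[r(1 − r)] ≈ 5.648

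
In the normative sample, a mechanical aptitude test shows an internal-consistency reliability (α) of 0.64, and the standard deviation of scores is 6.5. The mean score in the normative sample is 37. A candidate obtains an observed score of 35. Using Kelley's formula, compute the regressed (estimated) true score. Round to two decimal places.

Estimated true score = 0.6400*35 + (1 − 0.6400)*37 ≈ 35.7200

35.72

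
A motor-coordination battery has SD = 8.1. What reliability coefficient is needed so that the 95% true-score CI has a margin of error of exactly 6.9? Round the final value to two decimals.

0.81

SEM needed = half-width / z = 6.9/1.96 ≈ 3.5204
r = 1 − (SEM / SD)² = 1 − (3.5204 / 8.1)² ≈ 1 − 0.1889 ≈ 0.8111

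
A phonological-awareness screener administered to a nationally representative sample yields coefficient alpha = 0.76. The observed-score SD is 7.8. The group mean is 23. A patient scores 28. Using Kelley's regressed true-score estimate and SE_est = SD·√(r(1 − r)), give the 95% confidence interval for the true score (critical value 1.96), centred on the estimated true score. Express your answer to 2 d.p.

[20.27, 33.33]

T̂ = r·X + (1 − r)·M = 0.76000×28 + 0.24000×23 = 21.28000 + 5.52000 ≈ 26.80000
SE_est = SD × √(r(1 − r)) = 7.80000 × √0.18240 ≈ 7.80000 × 0.42708 ≈ 3.33125
95% CI: 26.80000 ± 6.52925 ≈ (20.27075, 33.32925)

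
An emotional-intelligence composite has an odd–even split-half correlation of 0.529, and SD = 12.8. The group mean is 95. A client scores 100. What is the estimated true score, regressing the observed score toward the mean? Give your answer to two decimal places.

Full-length reliability (Spearman-Brown) = 2(0.529)/(1+0.529) ≈ 0.692
T̂ = r·X + (1 − r)·M = 0.692*100 + 0.308*95 ≈ 69.196 + 29.264 ≈ 98.460

98.46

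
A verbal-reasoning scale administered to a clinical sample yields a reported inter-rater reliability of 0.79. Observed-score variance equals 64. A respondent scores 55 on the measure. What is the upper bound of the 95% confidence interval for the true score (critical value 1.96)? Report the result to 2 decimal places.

62.19

SD = √64 ≃ 8.000
SEM = 8.000 × √(1 − 0.790) = 8.000 × √0.210 ≃ 8.000 × 0.458 ≃ 3.666
Half-width = 1.96×3.666 ≃ 7.185
Upper limit = 55 + 7.185 ≃ 62.185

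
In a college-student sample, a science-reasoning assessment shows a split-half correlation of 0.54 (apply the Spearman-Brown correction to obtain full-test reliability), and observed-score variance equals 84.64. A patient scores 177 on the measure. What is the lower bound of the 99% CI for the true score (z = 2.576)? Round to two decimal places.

164.05

SD = √84.64 ≈ 9.200
r_full = 2·0.54 / (1 + 0.54) ≈ 0.701
The standard error of measurement is 9.200*√(1 − 0.701) ≈ 9.200*0.547 ≈ 5.028.
Margin = 2.576 * 5.028 ≈ 12.952
Lower limit = 177 − 12.952 ≈ 164.048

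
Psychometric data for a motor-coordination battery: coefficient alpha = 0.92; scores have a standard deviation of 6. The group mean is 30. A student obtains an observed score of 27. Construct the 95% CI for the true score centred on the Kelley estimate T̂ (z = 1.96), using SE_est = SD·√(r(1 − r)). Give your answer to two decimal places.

T̂ = 0.9200(27) + 0.0800(30) ≈ 27.2400
SE_est = SD * √(r(1 − r)) = 6.0000 * √0.0736 ≈ 6.0000 * 0.2713 ≈ 1.6278
95% CI: 27.2400 ± 3.1904 ≈ (24.0496, 30.4304)

[24.05, 30.43]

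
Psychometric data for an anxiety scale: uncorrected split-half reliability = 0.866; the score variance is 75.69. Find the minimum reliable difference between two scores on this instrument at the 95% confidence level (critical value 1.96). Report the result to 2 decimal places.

6.46

SD = √75.69 ≈ 8.7000
Full-length reliability (Spearman-Brown) = 2(0.866)/(1+0.866) ≈ 0.9282
The standard error of measurement is 8.7000×√(1 − 0.9282) ≈ 8.7000×0.2680 ≈ 2.3314.
SE_diff = SEM × √2 ≈ 2.3314 × 1.4142 ≈ 3.2971
Smallest detectable difference = 1.96×3.2971 ≈ 6.4623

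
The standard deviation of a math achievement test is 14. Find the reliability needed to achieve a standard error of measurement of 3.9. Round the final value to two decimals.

r = 1 − (3.9000/14)² ≈ 1 − 0.0776 ≈ 0.9224

0.92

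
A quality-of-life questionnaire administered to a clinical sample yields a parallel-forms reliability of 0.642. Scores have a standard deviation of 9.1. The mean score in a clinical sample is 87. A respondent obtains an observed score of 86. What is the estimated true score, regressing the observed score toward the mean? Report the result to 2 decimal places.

86.36

T̂ = 0.642(86) + 0.358(87) ≈ 86.358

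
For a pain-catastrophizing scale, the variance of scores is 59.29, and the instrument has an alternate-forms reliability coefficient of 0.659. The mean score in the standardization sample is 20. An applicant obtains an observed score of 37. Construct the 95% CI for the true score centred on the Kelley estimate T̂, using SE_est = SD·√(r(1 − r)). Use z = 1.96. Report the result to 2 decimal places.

σ = 59.29^(1/2) = 7.7000
T̂ = 0.6590(37) + 0.3410(20) ≈ 31.2030
SE_est = 7.7000·√[r(1 − r)] ≈ 3.6501
95% CI: 31.2030 ± 7.1543 ≈ (24.0487, 38.3573)

[24.05, 38.36]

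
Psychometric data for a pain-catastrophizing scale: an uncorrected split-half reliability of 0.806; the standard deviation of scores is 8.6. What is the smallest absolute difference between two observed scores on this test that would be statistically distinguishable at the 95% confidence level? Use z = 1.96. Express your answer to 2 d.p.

7.81

Full-length reliability (Spearman-Brown) = 2(0.806)/(1+0.806) ≈ 0.893
SEM = 8.600 × √(1 − 0.893) = 8.600 × √0.107 ≈ 8.600 × 0.328 ≈ 2.819
Standard error of the difference = 2.819·√2 ≈ 3.986
Smallest detectable difference = 1.96×3.986 ≈ 7.813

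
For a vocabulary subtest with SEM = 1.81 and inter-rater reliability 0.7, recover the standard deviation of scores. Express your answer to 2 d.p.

3.30

σ = SEM·(1 − r)^(−1/2) ≃ 1.81×1.8257 ≃ 3.3046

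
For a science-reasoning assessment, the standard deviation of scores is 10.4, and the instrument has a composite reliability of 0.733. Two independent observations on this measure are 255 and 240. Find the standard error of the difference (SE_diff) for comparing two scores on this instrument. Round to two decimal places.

7.60

SEM = 10.400 × √(1 − 0.733) = 10.400 × √0.267 ≈ 10.400 × 0.517 ≈ 5.374
SE_diff = SEM × √2 ≈ 5.374 × 1.414 ≈ 7.600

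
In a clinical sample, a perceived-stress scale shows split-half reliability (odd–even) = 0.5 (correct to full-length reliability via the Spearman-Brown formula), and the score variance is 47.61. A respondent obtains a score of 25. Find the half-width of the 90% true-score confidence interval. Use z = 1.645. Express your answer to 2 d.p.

6.55

SD = √47.61 ≈ 6.90000
r_full = 2·0.5 / (1 + 0.5) ≈ 0.66667
SEM = 6.90000*√(1 − 0.66667) ≈ 3.98372
1.645 * SEM ≈ 6.55321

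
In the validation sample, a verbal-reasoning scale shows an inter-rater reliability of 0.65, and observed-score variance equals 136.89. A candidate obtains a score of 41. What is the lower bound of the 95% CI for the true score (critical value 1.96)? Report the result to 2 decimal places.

27.43

SD = √136.89 = 11.7000
SEM = 11.7000 * √(1 − 0.6500) = 11.7000 * √0.3500 ≃ 11.7000 * 0.5916 ≃ 6.9218
Margin = 1.96 * 6.9218 ≃ 13.5668
Lower limit = 41 − 13.5668 ≃ 27.4332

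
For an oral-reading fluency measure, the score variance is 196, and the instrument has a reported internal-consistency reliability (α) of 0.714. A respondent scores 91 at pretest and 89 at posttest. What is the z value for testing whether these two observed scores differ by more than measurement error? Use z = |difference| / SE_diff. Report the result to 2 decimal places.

SD = √196 = 14.00000
SEM = 14.00000 · √(1 − 0.71400) = 14.00000 · √0.28600 ≈ 14.00000 · 0.53479 ≈ 7.48706
SE_diff = SEM · √2 ≈ 7.48706 · 1.41421 ≈ 10.58830
z = |91 − 89| / 10.58830 = 2 / 10.58830 ≈ 0.18889

0.19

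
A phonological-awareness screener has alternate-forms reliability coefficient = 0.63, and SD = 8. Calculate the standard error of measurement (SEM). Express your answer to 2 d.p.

4.87

SEM = 8.000×√(1 − 0.630) ≈ 4.866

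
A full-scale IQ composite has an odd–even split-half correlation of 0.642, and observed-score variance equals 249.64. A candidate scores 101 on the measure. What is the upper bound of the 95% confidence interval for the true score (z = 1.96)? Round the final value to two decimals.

SD = √249.64 = 15.80000
Spearman-Brown: r = 2(0.642) / (1 + 0.642) = 1.28400 / 1.64200 ≈ 0.78197
SEM = 15.80000·√(1 − 0.78197) ≈ 7.37755
1.96 · SEM ≈ 14.45999
Upper limit = 101 + 14.45999 ≈ 115.45999

115.46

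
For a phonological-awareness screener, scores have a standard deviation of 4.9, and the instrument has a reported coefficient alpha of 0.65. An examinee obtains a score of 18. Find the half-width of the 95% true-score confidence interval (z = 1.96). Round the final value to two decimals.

SEM = 4.900*√(1 − 0.650) ≃ 2.899
1.96 * SEM ≃ 5.682

5.68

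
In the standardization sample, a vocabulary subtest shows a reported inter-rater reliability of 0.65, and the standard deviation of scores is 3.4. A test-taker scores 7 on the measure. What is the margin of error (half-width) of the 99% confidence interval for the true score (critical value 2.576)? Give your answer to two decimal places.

The standard error of measurement is 3.4000·√(1 − 0.6500) ≈ 3.4000·0.5916 ≈ 2.0115.
Half-width = 2.576·2.0115 ≈ 5.1815

5.18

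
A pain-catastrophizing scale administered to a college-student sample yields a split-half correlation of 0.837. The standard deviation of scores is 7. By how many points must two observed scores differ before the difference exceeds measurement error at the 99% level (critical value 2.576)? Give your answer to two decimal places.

7.60

Full-length reliability (Spearman-Brown) = 2(0.837)/(1+0.837) ≈ 0.911
The standard error of measurement is 7.000·√(1 − 0.911) ≈ 7.000·0.298 ≈ 2.085.
Standard error of the difference = 2.085·√2 ≈ 2.949
Minimum reliable difference = 2.576 · SE_diff ≈ 2.576 · 2.949 ≈ 7.596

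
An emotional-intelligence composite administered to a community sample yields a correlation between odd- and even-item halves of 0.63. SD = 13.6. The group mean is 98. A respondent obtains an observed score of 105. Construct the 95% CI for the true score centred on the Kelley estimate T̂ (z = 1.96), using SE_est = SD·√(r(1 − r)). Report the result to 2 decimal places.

r_full = 2·0.63 / (1 + 0.63) ≈ 0.7730
T̂ = 0.7730(105) + 0.2270(98) ≈ 103.4110
SE_est = 13.6000·√(0.7730·0.2270) ≈ 5.6969
95% CI: 103.4110 ± 11.1659 ≈ (92.2451, 114.5769)

[92.25, 114.58]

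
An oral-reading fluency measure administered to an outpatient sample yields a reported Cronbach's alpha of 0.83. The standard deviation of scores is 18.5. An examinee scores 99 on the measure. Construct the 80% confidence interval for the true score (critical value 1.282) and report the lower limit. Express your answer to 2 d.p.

89.22

SEM = 18.50000·√(1 − 0.83000) ≈ 7.62775
Half-width = 1.282·7.62775 ≈ 9.77877
Lower bound: 99 − 9.77877 = 89.22123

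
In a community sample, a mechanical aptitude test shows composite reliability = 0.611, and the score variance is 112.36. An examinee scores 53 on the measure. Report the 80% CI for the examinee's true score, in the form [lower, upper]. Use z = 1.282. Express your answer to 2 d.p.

SD = √112.36 = 10.60000
SEM = 10.60000 × √(1 − 0.61100) = 10.60000 × √0.38900 ≈ 10.60000 × 0.62370 ≈ 6.61121
Half-width = 1.282×6.61121 ≈ 8.47557
80% CI: 53 ± 8.47557 = [44.52443, 61.47557]

[44.52, 61.48]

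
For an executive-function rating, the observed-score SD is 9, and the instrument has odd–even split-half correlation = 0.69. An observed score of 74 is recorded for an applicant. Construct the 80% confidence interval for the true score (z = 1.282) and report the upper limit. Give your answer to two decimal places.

78.94

Full-length reliability (Spearman-Brown) = 2(0.69)/(1+0.69) ≃ 0.8166
The standard error of measurement is 9.0000×√(1 − 0.8166) ≃ 9.0000×0.4283 ≃ 3.8546.
1.282 × SEM ≃ 4.9416
Upper bound: 74 + 4.9416 = 78.9416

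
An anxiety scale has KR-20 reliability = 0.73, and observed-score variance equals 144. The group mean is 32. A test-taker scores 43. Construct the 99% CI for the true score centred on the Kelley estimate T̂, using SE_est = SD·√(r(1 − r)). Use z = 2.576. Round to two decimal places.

[26.31, 53.75]

SD = √144 = 12.0000
T̂ = r·X + (1 − r)·M = 0.7300×43 + 0.2700×32 = 31.3900 + 8.6400 ≈ 40.0300
SE_est = SD × √(r(1 − r)) = 12.0000 × √0.1971 ≈ 12.0000 × 0.4440 ≈ 5.3275
CI = 40.0300 ± 2.576 × 5.3275 → [26.3063, 53.7537]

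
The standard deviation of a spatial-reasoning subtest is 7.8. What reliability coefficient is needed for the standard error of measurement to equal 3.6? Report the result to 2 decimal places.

Required reliability = 1 − (SEM/SD)² = 1 − 0.213 ≈ 0.787

0.79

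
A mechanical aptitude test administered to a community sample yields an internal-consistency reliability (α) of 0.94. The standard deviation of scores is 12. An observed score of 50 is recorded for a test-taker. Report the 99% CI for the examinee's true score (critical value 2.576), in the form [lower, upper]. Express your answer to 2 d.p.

SEM = 12.0000 * √(1 − 0.9400) = 12.0000 * √0.0600 ≈ 12.0000 * 0.2449 ≈ 2.9394
Half-width = 2.576*2.9394 ≈ 7.5719
CI = 50 ± 7.5719 → [42.4281, 57.5719]

[42.43, 57.57]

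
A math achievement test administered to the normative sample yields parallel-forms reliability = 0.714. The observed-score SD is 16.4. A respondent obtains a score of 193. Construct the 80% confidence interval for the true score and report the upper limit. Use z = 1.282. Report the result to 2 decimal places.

204.24

SEM = 16.400 * √(1 − 0.714) = 16.400 * √0.286 ≈ 16.400 * 0.535 ≈ 8.771
Margin = 1.282 * 8.771 ≈ 11.244
Upper bound: 193 + 11.244 = 204.244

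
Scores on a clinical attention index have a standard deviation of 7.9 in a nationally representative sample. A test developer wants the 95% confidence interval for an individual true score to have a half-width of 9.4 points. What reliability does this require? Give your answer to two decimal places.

0.63

Required SEM = 9.4 / 1.96 ≈ 4.7959
r = 1 − (SEM / SD)² = 1 − (4.7959 / 7.9)² ≈ 1 − 0.3685 ≈ 0.6315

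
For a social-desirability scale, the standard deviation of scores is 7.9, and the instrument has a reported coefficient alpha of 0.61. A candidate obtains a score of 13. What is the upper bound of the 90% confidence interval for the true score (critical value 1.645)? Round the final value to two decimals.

The standard error of measurement is 7.900×√(1 − 0.610) ≃ 7.900×0.624 ≃ 4.934.
Margin = 1.645 × 4.934 ≃ 8.116
Upper bound: 13 + 8.116 = 21.116

21.12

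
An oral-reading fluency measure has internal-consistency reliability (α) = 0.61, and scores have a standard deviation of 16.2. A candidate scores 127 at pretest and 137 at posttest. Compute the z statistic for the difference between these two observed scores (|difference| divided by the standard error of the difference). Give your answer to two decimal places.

SEM = 16.2000×√(1 − 0.6100) ≈ 10.1169
SE_diff = √2 × SEM ≈ 14.3075
z = 10 / 14.3075 ≈ 0.6989

0.70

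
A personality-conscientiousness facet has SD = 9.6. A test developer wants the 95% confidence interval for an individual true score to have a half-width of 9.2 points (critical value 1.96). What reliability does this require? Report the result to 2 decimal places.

0.76

Required SEM = 9.2 / 1.96 ≈ 4.694
r = 1 − (SEM / SD)² = 1 − (4.694 / 9.6)² ≈ 1 − 0.239 ≈ 0.761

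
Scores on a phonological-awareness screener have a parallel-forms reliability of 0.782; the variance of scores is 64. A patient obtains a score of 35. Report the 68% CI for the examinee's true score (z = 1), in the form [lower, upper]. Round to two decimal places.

[31.26, 38.74]

SD = √64 = 8.00000
SEM = 8.00000 * √(1 − 0.78200) = 8.00000 * √0.21800 ≈ 8.00000 * 0.46690 ≈ 3.73524
1 * SEM ≈ 3.73524
68% CI: 35 ± 3.73524 = [31.26476, 38.73524]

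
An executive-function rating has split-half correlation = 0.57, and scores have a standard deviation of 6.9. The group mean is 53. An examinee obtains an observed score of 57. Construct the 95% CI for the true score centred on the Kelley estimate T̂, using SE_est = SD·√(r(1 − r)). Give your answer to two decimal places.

[49.87, 61.94]

r_full = 2·0.57 / (1 + 0.57) ≈ 0.72611
T̂ = r·X + (1 − r)·M = 0.72611×57 + 0.27389×53 ≈ 41.38854 + 14.51592 ≈ 55.90446
SE_est = 6.90000·√[r(1 − r)] ≈ 3.07706
95% CI: 55.90446 ± 6.03104 ≈ (49.87342, 61.93550)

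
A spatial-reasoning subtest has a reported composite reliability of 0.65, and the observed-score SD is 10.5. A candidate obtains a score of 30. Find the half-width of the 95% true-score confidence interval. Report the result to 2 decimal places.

12.18

SEM = 10.500 × √(1 − 0.650) = 10.500 × √0.350 ≈ 10.500 × 0.592 ≈ 6.212
Half-width = 1.96×6.212 ≈ 12.175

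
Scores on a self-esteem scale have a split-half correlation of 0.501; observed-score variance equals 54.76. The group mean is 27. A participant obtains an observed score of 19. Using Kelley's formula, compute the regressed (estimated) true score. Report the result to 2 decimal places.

21.66

Full-length reliability (Spearman-Brown) = 2(0.501)/(1+0.501) ≈ 0.668
T̂ = 0.668(19) + 0.332(27) ≈ 21.660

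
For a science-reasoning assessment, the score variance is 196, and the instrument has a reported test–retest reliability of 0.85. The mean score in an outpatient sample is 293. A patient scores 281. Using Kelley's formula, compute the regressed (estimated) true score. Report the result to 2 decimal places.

282.80

Estimated true score = 0.8500×281 + (1 − 0.8500)×293 ≈ 282.8000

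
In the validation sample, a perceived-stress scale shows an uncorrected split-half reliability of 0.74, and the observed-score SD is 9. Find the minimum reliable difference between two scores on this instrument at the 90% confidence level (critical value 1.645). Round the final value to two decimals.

8.09

Full-length reliability (Spearman-Brown) = 2(0.74)/(1+0.74) ≈ 0.85057
SEM = 9.00000·√(1 − 0.85057) ≈ 3.47900
SE_diff = SEM · √2 ≈ 3.47900 · 1.41421 ≈ 4.92005
Minimum reliable difference = 1.645 · SE_diff ≈ 1.645 · 4.92005 ≈ 8.09348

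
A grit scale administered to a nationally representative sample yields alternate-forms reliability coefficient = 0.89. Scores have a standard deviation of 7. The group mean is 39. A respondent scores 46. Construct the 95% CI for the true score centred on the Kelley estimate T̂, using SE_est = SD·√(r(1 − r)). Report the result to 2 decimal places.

T̂ = 0.890(46) + 0.110(39) ≈ 45.230
SE_est = SD · √(r(1 − r)) = 7.000 · √0.098 ≈ 7.000 · 0.313 ≈ 2.190
CI = 45.230 ± 1.96 · 2.190 → [40.937, 49.523]

[40.94, 49.52]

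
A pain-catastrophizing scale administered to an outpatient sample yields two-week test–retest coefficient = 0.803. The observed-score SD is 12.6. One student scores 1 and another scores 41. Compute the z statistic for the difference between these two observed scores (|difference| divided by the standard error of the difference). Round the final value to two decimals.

5.06

SEM = 12.600 · √(1 − 0.803) = 12.600 · √0.197 ≃ 12.600 · 0.444 ≃ 5.592
Standard error of the difference = 5.592·√2 ≃ 7.909
z = |1 − 41| / 7.909 = 40 / 7.909 ≃ 5.058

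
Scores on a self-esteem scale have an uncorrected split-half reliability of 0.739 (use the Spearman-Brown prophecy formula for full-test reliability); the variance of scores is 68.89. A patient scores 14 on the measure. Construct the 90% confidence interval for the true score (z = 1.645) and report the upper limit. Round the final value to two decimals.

σ = 68.89^(1/2) = 8.3000
Full-length reliability (Spearman-Brown) = 2(0.739)/(1+0.739) ≃ 0.8499
SEM = 8.3000 · √(1 − 0.8499) = 8.3000 · √0.1501 ≃ 8.3000 · 0.3874 ≃ 3.2155
Half-width = 1.645·3.2155 ≃ 5.2895
Upper limit = 14 + 5.2895 ≃ 19.2895

19.29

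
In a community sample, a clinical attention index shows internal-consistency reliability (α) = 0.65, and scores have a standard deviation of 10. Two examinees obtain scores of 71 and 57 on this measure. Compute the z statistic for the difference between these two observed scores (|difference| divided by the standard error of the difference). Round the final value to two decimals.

1.67

SEM = 10.000 × √(1 − 0.650) = 10.000 × √0.350 ≃ 10.000 × 0.592 ≃ 5.916
SE_diff = SEM × √2 ≃ 5.916 × 1.414 ≃ 8.367
z = 14 / 8.367 ≃ 1.673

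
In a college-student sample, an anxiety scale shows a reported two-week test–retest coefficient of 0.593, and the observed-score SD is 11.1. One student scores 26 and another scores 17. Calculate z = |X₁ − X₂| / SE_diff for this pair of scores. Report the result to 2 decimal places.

0.90

SEM = 11.100 × √(1 − 0.593) = 11.100 × √0.407 ≈ 11.100 × 0.638 ≈ 7.081
SE_diff = SEM × √2 ≈ 7.081 × 1.414 ≈ 10.015
z = |26 − 17| / 10.015 = 9 / 10.015 ≈ 0.899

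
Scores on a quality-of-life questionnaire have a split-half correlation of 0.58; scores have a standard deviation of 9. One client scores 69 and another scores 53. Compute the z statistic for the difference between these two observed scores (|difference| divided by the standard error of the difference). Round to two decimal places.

2.44

r_full = 2·0.58 / (1 + 0.58) ≈ 0.7342
SEM = 9.0000×√(1 − 0.7342) ≈ 4.6402
SE_diff = SEM × √2 ≈ 4.6402 × 1.4142 ≈ 6.5623
z = 16 / 6.5623 ≈ 2.4382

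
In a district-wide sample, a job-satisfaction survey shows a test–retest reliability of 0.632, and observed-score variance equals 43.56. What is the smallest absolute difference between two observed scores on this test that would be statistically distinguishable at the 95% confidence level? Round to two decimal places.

σ = 43.56^(1/2) = 6.60000
SEM = 6.60000 · √(1 − 0.63200) = 6.60000 · √0.36800 ≃ 6.60000 · 0.60663 ≃ 4.00376
SE_diff = SEM · √2 ≃ 4.00376 · 1.41421 ≃ 5.66217
Smallest detectable difference = 1.96·5.66217 ≃ 11.09785

11.10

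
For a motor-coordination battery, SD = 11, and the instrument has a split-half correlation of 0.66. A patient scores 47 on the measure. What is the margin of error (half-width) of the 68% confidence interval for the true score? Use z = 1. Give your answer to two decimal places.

Full-length reliability (Spearman-Brown) = 2(0.66)/(1+0.66) ≈ 0.7952
SEM = 11.0000 * √(1 − 0.7952) = 11.0000 * √0.2048 ≈ 11.0000 * 0.4526 ≈ 4.9783
Margin = 1 * 4.9783 ≈ 4.9783

4.98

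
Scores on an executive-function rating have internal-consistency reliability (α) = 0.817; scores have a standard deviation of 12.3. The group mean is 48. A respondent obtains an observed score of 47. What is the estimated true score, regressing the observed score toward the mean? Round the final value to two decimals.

T̂ = r·X + (1 − r)·M = 0.817*47 + 0.183*48 = 38.399 + 8.784 ≃ 47.183

47.18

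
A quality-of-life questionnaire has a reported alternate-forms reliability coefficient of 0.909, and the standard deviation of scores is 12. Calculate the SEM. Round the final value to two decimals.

3.62

The standard error of measurement is 12.00000*√(1 − 0.90900) ≈ 12.00000*0.30166 ≈ 3.61994.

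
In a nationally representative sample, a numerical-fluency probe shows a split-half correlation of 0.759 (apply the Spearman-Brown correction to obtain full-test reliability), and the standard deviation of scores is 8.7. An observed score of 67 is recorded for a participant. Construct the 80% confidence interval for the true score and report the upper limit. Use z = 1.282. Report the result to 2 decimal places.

Full-length reliability (Spearman-Brown) = 2(0.759)/(1+0.759) ≈ 0.8630
SEM = 8.7000 * √(1 − 0.8630) = 8.7000 * √0.1370 ≈ 8.7000 * 0.3701 ≈ 3.2203
Half-width = 1.282*3.2203 ≈ 4.1284
Upper bound: 67 + 4.1284 = 71.1284

71.13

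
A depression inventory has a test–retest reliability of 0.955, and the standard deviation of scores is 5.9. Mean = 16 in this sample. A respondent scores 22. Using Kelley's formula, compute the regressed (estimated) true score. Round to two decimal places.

21.73

T̂ = r·X + (1 − r)·M = 0.955*22 + 0.045*16 = 21.010 + 0.720 ≈ 21.730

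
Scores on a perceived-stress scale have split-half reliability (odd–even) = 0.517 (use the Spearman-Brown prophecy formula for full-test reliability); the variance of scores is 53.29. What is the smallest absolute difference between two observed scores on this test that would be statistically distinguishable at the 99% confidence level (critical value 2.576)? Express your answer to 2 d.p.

15.01

σ = 53.29^(1/2) = 7.300
Full-length reliability (Spearman-Brown) = 2(0.517)/(1+0.517) ≈ 0.682
The standard error of measurement is 7.300·√(1 − 0.682) ≈ 7.300·0.564 ≈ 4.119.
SE_diff = SEM · √2 ≈ 4.119 · 1.414 ≈ 5.825
Smallest detectable difference = 2.576·5.825 ≈ 15.006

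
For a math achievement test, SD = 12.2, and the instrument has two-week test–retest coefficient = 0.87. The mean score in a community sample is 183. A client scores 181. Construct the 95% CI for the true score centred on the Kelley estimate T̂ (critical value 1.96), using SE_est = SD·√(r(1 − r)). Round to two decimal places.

T̂ = 0.8700(181) + 0.1300(183) ≈ 181.2600
SE_est = SD · √(r(1 − r)) = 12.2000 · √0.1131 ≈ 12.2000 · 0.3363 ≈ 4.1029
95% CI: 181.2600 ± 8.0417 ≈ (173.2183, 189.3017)

[173.22, 189.30]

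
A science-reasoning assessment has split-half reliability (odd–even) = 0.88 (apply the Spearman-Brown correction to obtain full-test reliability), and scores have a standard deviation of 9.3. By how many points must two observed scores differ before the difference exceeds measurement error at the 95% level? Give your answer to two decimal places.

6.51

Spearman-Brown: r = 2(0.88) / (1 + 0.88) = 1.76000 / 1.88000 ≈ 0.93617
SEM = 9.30000 * √(1 − 0.93617) = 9.30000 * √0.06383 ≈ 9.30000 * 0.25265 ≈ 2.34960
SE_diff = √2 * SEM ≈ 3.32284
Smallest detectable difference = 1.96*3.32284 ≈ 6.51277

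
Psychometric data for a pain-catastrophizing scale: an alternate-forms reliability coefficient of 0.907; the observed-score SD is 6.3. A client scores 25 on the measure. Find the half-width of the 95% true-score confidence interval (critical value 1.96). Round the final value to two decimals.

SEM = 6.300*√(1 − 0.907) ≈ 1.921
Margin = 1.96 * 1.921 ≈ 3.766

3.77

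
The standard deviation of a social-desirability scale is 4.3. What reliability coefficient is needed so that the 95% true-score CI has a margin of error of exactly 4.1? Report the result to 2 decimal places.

0.76

Required SEM = 4.1 / 1.96 ≈ 2.0918
r = 1 − (SEM / SD)² = 1 − (2.0918 / 4.3)² ≈ 1 − 0.2367 ≈ 0.7633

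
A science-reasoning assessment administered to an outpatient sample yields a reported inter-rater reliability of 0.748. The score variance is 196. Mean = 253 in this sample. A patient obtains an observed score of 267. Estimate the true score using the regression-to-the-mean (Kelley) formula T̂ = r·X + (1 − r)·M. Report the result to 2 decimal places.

263.47

T̂ = 0.748(267) + 0.252(253) ≈ 263.472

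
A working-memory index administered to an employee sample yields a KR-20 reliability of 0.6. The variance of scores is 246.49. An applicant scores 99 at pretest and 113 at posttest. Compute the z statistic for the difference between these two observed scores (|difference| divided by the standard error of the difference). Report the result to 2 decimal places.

SD = √246.49 = 15.7000
SEM = 15.7000*√(1 − 0.6000) ≃ 9.9296
Standard error of the difference = 9.9296·√2 ≃ 14.0425
z = 14 / 14.0425 ≃ 0.9970

1.00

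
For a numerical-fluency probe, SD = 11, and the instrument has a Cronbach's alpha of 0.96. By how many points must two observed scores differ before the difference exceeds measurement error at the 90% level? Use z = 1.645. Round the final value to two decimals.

SEM = 11.00000 × √(1 − 0.96000) = 11.00000 × √0.04000 ≈ 11.00000 × 0.20000 ≈ 2.20000
Standard error of the difference = 2.20000·√2 ≈ 3.11127
Minimum reliable difference = 1.645 × SE_diff ≈ 1.645 × 3.11127 ≈ 5.11804

5.12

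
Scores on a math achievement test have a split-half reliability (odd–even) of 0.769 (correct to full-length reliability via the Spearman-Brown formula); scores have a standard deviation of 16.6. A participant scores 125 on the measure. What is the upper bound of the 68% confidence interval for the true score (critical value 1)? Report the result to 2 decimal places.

r_full = 2·0.769 / (1 + 0.769) ≈ 0.869
SEM = 16.600 × √(1 − 0.869) = 16.600 × √0.131 ≈ 16.600 × 0.361 ≈ 5.999
Half-width = 1×5.999 ≈ 5.999
Upper bound: 125 + 5.999 = 130.999

131.00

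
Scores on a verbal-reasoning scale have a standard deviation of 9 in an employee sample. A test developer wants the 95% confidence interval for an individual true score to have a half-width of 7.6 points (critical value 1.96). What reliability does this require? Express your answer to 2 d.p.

0.81

Required SEM = 7.6 / 1.96 ≈ 3.878
Required reliability = 1 − (SEM/SD)² = 1 − 0.186 ≈ 0.814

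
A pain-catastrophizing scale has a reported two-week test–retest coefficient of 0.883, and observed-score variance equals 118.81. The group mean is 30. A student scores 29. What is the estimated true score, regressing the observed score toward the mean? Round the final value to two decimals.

29.12

T̂ = r·X + (1 − r)·M = 0.8830·29 + 0.1170·30 = 25.6070 + 3.5100 ≈ 29.1170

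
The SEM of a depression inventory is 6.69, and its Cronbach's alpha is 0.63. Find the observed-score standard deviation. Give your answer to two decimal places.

11.00

σ = SEM·(1 − r)^(−1/2) ≈ 6.69*1.644 ≈ 10.998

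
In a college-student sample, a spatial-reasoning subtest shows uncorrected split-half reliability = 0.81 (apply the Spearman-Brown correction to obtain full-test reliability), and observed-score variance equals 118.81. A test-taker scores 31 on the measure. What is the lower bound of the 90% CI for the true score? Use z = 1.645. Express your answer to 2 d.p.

SD = √118.81 = 10.9000
Spearman-Brown: r = 2(0.81) / (1 + 0.81) = 1.6200 / 1.8100 ≈ 0.8950
SEM = 10.9000 · √(1 − 0.8950) = 10.9000 · √0.1050 ≈ 10.9000 · 0.3240 ≈ 3.5315
Margin = 1.645 · 3.5315 ≈ 5.8094
Lower limit = 31 − 5.8094 ≈ 25.1906

25.19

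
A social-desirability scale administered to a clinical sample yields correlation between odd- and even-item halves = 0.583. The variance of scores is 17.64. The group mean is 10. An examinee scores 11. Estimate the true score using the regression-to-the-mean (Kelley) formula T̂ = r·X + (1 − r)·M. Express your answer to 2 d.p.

Spearman-Brown: r = 2(0.583) / (1 + 0.583) = 1.166 / 1.583 ≈ 0.737
T̂ = r·X + (1 − r)·M = 0.737·11 + 0.263·10 ≈ 8.102 + 2.634 ≈ 10.737

10.74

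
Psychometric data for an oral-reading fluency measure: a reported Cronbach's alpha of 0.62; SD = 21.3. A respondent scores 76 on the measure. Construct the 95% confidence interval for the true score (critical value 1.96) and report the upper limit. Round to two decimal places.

101.74

The standard error of measurement is 21.3000*√(1 − 0.6200) ≈ 21.3000*0.6164 ≈ 13.1302.
1.96 * SEM ≈ 25.7352
Upper limit = 76 + 25.7352 ≈ 101.7352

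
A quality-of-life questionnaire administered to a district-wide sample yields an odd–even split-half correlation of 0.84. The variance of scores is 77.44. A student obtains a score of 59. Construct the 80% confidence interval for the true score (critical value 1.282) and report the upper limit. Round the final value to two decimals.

SD = √77.44 ≈ 8.80000
Spearman-Brown: r = 2(0.84) / (1 + 0.84) = 1.68000 / 1.84000 ≈ 0.91304
SEM = 8.80000·√(1 − 0.91304) ≈ 2.59498
1.282 · SEM ≈ 3.32676
Upper bound: 59 + 3.32676 = 62.32676

62.33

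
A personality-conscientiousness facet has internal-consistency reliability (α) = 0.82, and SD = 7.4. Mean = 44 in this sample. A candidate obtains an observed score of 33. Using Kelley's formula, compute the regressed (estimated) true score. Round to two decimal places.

34.98

T̂ = 0.8200(33) + 0.1800(44) ≃ 34.9800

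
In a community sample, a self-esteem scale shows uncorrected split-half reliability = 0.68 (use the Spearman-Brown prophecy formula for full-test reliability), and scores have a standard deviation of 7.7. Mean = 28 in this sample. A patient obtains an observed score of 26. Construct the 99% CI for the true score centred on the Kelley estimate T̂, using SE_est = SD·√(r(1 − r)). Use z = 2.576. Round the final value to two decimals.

Full-length reliability (Spearman-Brown) = 2(0.68)/(1+0.68) ≈ 0.810
T̂ = 0.810(26) + 0.190(28) ≈ 26.381
SE_est = 7.700·√[r(1 − r)] ≈ 3.024
99% CI: 26.381 ± 7.789 ≈ (18.592, 34.170)

[18.59, 34.17]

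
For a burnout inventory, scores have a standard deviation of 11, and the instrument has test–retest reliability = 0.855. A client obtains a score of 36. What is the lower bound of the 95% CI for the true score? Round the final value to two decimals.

SEM = 11.0000 * √(1 − 0.8550) = 11.0000 * √0.1450 ≃ 11.0000 * 0.3808 ≃ 4.1887
Margin = 1.96 * 4.1887 ≃ 8.2098
Lower bound: 36 − 8.2098 = 27.7902

27.79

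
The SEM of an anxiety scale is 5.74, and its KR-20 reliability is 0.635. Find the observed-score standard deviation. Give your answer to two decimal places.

9.50

σ = SEM·(1 − r)^(−1/2) ≈ 5.74×1.655 ≈ 9.501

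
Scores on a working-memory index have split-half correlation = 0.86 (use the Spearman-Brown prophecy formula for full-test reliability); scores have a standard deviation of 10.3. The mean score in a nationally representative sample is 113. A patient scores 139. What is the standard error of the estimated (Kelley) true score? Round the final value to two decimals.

2.72

Spearman-Brown: r = 2(0.86) / (1 + 0.86) = 1.7200 / 1.8600 ≈ 0.9247
SE_est = SD × √(r(1 − r)) = 10.3000 × √0.0696 ≈ 10.3000 × 0.2638 ≈ 2.7174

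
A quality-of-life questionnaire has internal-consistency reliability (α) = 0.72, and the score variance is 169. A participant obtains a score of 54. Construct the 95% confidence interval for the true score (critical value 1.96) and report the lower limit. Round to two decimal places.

SD = √169 = 13.0000
SEM = 13.0000 * √(1 − 0.7200) = 13.0000 * √0.2800 ≈ 13.0000 * 0.5292 ≈ 6.8790
Margin = 1.96 * 6.8790 ≈ 13.4827
Lower bound: 54 − 13.4827 = 40.5173

40.52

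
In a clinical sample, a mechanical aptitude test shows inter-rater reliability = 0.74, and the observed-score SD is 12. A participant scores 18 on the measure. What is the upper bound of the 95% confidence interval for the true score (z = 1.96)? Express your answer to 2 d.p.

29.99

The standard error of measurement is 12.000*√(1 − 0.740) ≈ 12.000*0.510 ≈ 6.119.
Half-width = 1.96*6.119 ≈ 11.993
Upper bound: 18 + 11.993 = 29.993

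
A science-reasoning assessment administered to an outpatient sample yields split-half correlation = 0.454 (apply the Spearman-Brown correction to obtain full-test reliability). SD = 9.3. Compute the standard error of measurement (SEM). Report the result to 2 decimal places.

5.70

Spearman-Brown: r = 2(0.454) / (1 + 0.454) = 0.9080 / 1.4540 ≈ 0.6245
SEM = 9.3000 * √(1 − 0.6245) = 9.3000 * √0.3755 ≈ 9.3000 * 0.6128 ≈ 5.6990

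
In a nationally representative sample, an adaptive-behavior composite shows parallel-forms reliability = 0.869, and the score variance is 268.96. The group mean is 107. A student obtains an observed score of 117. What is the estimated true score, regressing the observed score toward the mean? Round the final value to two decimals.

Estimated true score = 0.8690·117 + (1 − 0.8690)·107 ≈ 115.6900

115.69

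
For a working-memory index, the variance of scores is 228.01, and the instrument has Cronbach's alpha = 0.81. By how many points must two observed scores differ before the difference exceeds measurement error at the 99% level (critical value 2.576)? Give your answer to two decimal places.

σ = 228.01^(1/2) = 15.10000
SEM = 15.10000·√(1 − 0.81000) ≃ 6.58194
SE_diff = √2 · SEM ≃ 9.30827
Minimum reliable difference = 2.576 · SE_diff ≃ 2.576 · 9.30827 ≃ 23.97809

23.98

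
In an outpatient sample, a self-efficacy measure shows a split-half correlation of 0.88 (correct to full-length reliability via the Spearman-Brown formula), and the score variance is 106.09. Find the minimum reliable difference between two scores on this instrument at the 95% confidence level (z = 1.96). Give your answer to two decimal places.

σ = 106.09^(1/2) = 10.3000
r_full = 2·0.88 / (1 + 0.88) ≃ 0.9362
SEM = 10.3000·√(1 − 0.9362) ≃ 2.6022
SE_diff = √2 · SEM ≃ 3.6801
Smallest detectable difference = 1.96·3.6801 ≃ 7.2131

7.21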